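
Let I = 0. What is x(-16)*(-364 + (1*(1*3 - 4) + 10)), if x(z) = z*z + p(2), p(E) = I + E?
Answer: -91590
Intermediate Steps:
p(E) = E (p(E) = 0 + E = E)
x(z) = 2 + z² (x(z) = z*z + 2 = z² + 2 = 2 + z²)
x(-16)*(-364 + (1*(1*3 - 4) + 10)) = (2 + (-16)²)*(-364 + (1*(1*3 - 4) + 10)) = (2 + 256)*(-364 + (1*(3 - 4) + 10)) = 258*(-364 + (1*(-1) + 10)) = 258*(-364 + (-1 + 10)) = 258*(-364 + 9) = 258*(-355) = -91590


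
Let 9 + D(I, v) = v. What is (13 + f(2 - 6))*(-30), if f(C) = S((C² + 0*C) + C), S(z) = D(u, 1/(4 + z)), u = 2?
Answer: -975/8 ≈ -121.88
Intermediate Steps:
D(I, v) = -9 + v
S(z) = -9 + 1/(4 + z)
f(C) = (-35 - 9*C - 9*C²)/(4 + C + C²) (f(C) = (-35 - 9*((C² + 0*C) + C))/(4 + ((C² + 0*C) + C)) = (-35 - 9*((C² + 0) + C))/(4 + ((C² + 0) + C)) = (-35 - 9*(C² + C))/(4 + (C² + C)) = (-35 - 9*(C + C²))/(4 + (C + C²)) = (-35 + (-9*C - 9*C²))/(4 + C + C²) = (-35 - 9*C - 9*C²)/(4 + C + C²))
(13 + f(2 - 6))*(-30) = (13 + (-9 + 1/(4 + (2 - 6)*(1 + (2 - 6)))))*(-30) = (13 + (-9 + 1/(4 - 4*(1 - 4))))*(-30) = (13 + (-9 + 1/(4 - 4*(-3))))*(-30) = (13 + (-9 + 1/(4 + 12)))*(-30) = (13 + (-9 + 1/16))*(-30) = (13 - 143/16)*(-30) = (65/16)*(-30) = -975/8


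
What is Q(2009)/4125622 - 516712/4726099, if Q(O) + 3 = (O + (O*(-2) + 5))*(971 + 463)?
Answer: -2244761915575/2785442572654 ≈ -0.80589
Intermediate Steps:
Q(O) = 7167 - 1434*O (Q(O) = -3 + (O + (O*(-2) + 5))*(971 + 463) = -3 + (O + (-2*O + 5))*1434 = -3 + (O + (5 - 2*O))*1434 = -3 + (5 - O)*1434 = -3 + (7170 - 1434*O) = 7167 - 1434*O)
Q(2009)/4125622 - 516712/4726099 = (7167 - 1434*2009)/4125622 - 516712/4726099 = (7167 - 2880906)*(1/4125622) - 516712*1/4726099 = -2873739*1/4125622 - 73816/675157 = -2873739/4125622 - 73816/675157 = -2244761915575/2785442572654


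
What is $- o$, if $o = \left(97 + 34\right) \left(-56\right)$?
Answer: $7336$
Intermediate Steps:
$o = -7336$ ($o = 131 \left(-56\right) = -7336$)
$- o = \left(-1\right) \left(-7336\right) = 7336$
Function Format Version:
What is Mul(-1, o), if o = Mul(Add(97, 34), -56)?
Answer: 7336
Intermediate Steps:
o = -7336 (o = Mul(131, -56) = -7336)
Mul(-1, o) = Mul(-1, -7336) = 7336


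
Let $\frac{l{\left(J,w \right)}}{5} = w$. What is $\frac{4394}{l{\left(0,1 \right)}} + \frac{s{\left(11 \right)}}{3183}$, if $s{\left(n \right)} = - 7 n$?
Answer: $\frac{13985717}{15915} \approx 878.78$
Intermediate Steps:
$l{\left(J,w \right)} = 5 w$
$\frac{4394}{l{\left(0,1 \right)}} + \frac{s{\left(11 \right)}}{3183} = \frac{4394}{5 \cdot 1} + \frac{\left(-7\right) 11}{3183} = \frac{4394}{5} - \frac{77}{3183} = \frac{13985717}{15915}$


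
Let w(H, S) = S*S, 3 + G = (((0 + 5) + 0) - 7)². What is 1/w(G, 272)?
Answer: 1/73984 ≈ 1.3516e-5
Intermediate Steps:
G = 1 (G = -3 + (((0 + 5) + 0) - 7)² = -3 + ((5 + 0) - 7)² = -3 + (5 - 7)² = -3 + (-2)² = -3 + 4 = 1)
w(H, S) = S²
1/w(G, 272) = 1/(272²) = 1/73984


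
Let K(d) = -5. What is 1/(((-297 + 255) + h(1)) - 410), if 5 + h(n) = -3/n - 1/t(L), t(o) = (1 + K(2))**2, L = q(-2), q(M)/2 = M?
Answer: -16/7361 ≈ -0.0021736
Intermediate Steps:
q(M) = 2*M
L = -4 (L = 2*(-2) = -4)
t(o) = 16 (t(o) = (1 - 5)**2 = (-4)**2 = 16)
h(n) = -81/16 - 3/n (h(n) = -5 + (-3/n - 1/16) = -5 + (-1/16 - 3/n) = -81/16 - 3/n)
1/(((-297 + 255) + h(1)) - 410) = 1/(((-297 + 255) + (-81/16 - 3/1)) - 410) = 1/((-42 + (-81/16 - 3*1)) - 410) = 1/((-42 + (-81/16 - 3)) - 410) = 1/((-42 - 129/16) - 410) = 1/(-801/16 - 410) = 1/(-7361/16) = -16/7361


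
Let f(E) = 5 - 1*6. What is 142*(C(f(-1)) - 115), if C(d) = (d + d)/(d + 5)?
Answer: -16401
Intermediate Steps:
f(E) = -1 (f(E) = 5 - 6 = -1)
C(d) = 2*d/(5 + d) (C(d) = (2*d)/(5 + d) = 2*d/(5 + d))
142*(C(f(-1)) - 115) = 142*(2*(-1)/(5 - 1) - 115) = 142*(2*(-1)/4 - 115) = 142*(2*(-1)*(¼) - 115) = 142*(-½ - 115) = 142*(-231/2) = -16401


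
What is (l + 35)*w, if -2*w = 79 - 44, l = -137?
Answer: 1785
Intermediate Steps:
w = -35/2 (w = -(79 - 44)/2 = -½*35 = -35/2 ≈ -17.500)
(l + 35)*w = (-137 + 35)*(-35/2) = -102*(-35/2) = 1785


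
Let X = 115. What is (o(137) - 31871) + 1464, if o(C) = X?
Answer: -30292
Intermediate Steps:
o(C) = 115
(o(137) - 31871) + 1464 = (115 - 31871) + 1464 = -31756 + 1464 = -30292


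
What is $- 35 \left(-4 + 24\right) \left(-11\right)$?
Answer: $7700$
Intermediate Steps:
$- 35 \left(-4 + 24\right) \left(-11\right) = \left(-35\right) 20 \left(-11\right) = \left(-700\right) \left(-11\right) = 7700$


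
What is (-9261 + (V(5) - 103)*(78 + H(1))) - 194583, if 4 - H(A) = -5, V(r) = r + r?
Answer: -211935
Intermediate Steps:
V(r) = 2*r
H(A) = 9 (H(A) = 4 - 1*(-5) = 4 + 5 = 9)
(-9261 + (V(5) - 103)*(78 + H(1))) - 194583 = (-9261 + (2*5 - 103)*(78 + 9)) - 194583 = (-9261 + (10 - 103)*87) - 194583 = (-9261 - 93*87) - 194583 = (-9261 - 8091) - 194583 = -17352 - 194583 = -211935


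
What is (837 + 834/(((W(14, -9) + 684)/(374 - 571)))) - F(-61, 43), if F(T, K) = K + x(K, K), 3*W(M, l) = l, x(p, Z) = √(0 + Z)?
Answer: 125472/227 - √43 ≈ 546.18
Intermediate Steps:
x(p, Z) = √Z
W(M, l) = l/3
F(T, K) = K + √K
(837 + 834/(((W(14, -9) + 684)/(374 - 571)))) - F(-61, 43) = (837 + 834/((((⅓)*(-9) + 684)/(374 - 571)))) - (43 + √43) = (837 + 834/(((-3 + 684)/(-197)))) + (-43 - √43) = (837 + 834/((681*(-1/197)))) + (-43 - √43) = (837 + 834/(-681/197)) + (-43 - √43) = (837 + 834*(-197/681)) + (-43 - √43) = (837 - 54766/227) + (-43 - √43) = 135233/227 + (-43 - √43) = 125472/227 - √43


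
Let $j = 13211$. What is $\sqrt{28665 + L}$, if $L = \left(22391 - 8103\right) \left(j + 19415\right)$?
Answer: $\sqrt{466188953} \approx 21591.0$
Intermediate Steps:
$L = 466160288$ ($L = \left(22391 - 8103\right) \left(13211 + 19415\right) = 14288 \cdot 32626 = 466160288$)
$\sqrt{28665 + L} = \sqrt{28665 + 466160288} = \sqrt{466188953}$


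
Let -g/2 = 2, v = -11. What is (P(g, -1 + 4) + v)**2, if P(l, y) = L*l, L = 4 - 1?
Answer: 529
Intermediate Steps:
g = -4 (g = -2*2 = -4)
L = 3
P(l, y) = 3*l
(P(g, -1 + 4) + v)**2 = (3*(-4) - 11)**2 = (-12 - 11)**2 = (-23)**2 = 529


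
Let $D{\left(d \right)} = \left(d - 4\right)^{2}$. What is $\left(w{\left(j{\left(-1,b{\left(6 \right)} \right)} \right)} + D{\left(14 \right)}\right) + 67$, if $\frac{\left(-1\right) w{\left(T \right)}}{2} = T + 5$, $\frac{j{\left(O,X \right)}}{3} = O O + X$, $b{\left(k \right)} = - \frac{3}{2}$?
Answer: $160$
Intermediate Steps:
$D{\left(d \right)} = \left(-4 + d\right)^{2}$ ($D{\left(d \right)} = \left(d - 4\right)^{2} = \left(-4 + d\right)^{2}$)
$b{\left(k \right)} = - \frac{3}{2}$ ($b{\left(k \right)} = \left(-3\right) \frac{1}{2} = - \frac{3}{2}$)
$j{\left(O,X \right)} = 3 X + 3 O^{2}$ ($j{\left(O,X \right)} = 3 \left(O O + X\right) = 3 \left(O^{2} + X\right) = 3 \left(X + O^{2}\right) = 3 X + 3 O^{2}$)
$w{\left(T \right)} = -10 - 2 T$ ($w{\left(T \right)} = - 2 \left(T + 5\right) = - 2 \left(5 + T\right) = -10 - 2 T$)
$\left(w{\left(j{\left(-1,b{\left(6 \right)} \right)} \right)} + D{\left(14 \right)}\right) + 67 = \left(\left(-10 - 2 \left(3 \left(- \frac{3}{2}\right) + 3 \left(-1\right)^{2}\right)\right) + \left(-4 + 14\right)^{2}\right) + 67 = \left(\left(-10 - 2 \left(- \frac{9}{2} + 3 \cdot 1\right)\right) + 10^{2}\right) + 67 = \left(\left(-10 - 2 \left(- \frac{9}{2} + 3\right)\right) + 100\right) + 67 = \left(\left(-10 - -3\right) + 100\right) + 67 = \left(\left(-10 + 3\right) + 100\right) + 67 = \left(-7 + 100\right) + 67 = 93 + 67 = 160$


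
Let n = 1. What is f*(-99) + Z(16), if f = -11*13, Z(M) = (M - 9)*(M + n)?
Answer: 14276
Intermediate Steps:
Z(M) = (1 + M)*(-9 + M) (Z(M) = (M - 9)*(M + 1) = (-9 + M)*(1 + M) = (1 + M)*(-9 + M))
f = -143
f*(-99) + Z(16) = -143*(-99) + (-9 + 16² - 8*16) = 14157 + (-9 + 256 - 128) = 14157 + 119 = 14276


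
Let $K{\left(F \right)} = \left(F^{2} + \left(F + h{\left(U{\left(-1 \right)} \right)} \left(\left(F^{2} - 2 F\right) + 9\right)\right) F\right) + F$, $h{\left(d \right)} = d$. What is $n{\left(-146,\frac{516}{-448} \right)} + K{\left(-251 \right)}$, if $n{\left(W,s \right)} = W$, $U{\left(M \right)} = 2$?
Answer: $-31757419$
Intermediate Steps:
$K{\left(F \right)} = F + F^{2} + F \left(18 - 3 F + 2 F^{2}\right)$ ($K{\left(F \right)} = \left(F^{2} + \left(F + 2 \left(\left(F^{2} - 2 F\right) + 9\right)\right) F\right) + F = \left(F^{2} + \left(F + 2 \left(9 + F^{2} - 2 F\right)\right) F\right) + F = \left(F^{2} + \left(F + \left(18 - 4 F + 2 F^{2}\right)\right) F\right) + F = \left(F^{2} + \left(18 - 3 F + 2 F^{2}\right) F\right) + F = \left(F^{2} + F \left(18 - 3 F + 2 F^{2}\right)\right) + F = F + F^{2} + F \left(18 - 3 F + 2 F^{2}\right)$)
$n{\left(-146,\frac{516}{-448} \right)} + K{\left(-251 \right)} = -146 - 251 \left(19 - -502 + 2 \left(-251\right)^{2}\right) = -146 - 251 \left(19 + 502 + 2 \cdot 63001\right) = -146 - 251 \left(19 + 502 + 126002\right) = -146 - 31757273 = -31757419$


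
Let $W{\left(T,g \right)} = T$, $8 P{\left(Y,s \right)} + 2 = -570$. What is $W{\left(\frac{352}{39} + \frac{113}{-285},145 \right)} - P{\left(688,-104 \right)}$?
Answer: $\frac{197919}{2470} \approx 80.129$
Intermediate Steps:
$P{\left(Y,s \right)} = - \frac{143}{2}$ ($P{\left(Y,s \right)} = - \frac{1}{4} + \frac{1}{8} \left(-570\right) = - \frac{1}{4} - \frac{285}{4} = - \frac{143}{2}$)
$W{\left(\frac{352}{39} + \frac{113}{-285},145 \right)} - P{\left(688,-104 \right)} = \left(\frac{352}{39} + \frac{113}{-285}\right) - - \frac{143}{2} = \left(352 \cdot \frac{1}{39} + 113 \left(- \frac{1}{285}\right)\right) + \frac{143}{2} = \left(\frac{352}{39} - \frac{113}{285}\right) + \frac{143}{2} = \frac{10657}{1235} + \frac{143}{2} = \frac{197919}{2470}$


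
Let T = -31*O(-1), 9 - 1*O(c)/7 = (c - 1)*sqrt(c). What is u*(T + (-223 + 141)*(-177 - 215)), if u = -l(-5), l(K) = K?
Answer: 150955 - 2170*I ≈ 1.5096e+5 - 2170.0*I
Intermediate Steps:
u = 5 (u = -1*(-5) = 5)
O(c) = 63 - 7*sqrt(c)*(-1 + c) (O(c) = 63 - 7*(c - 1)*sqrt(c) = 63 - 7*(-1 + c)*sqrt(c) = 63 - 7*sqrt(c)*(-1 + c))
T = -1953 - 434*I (T = -31*(63 - (-7)*I + 7*sqrt(-1)) = -31*(63 - (-7)*I + 7*I) = -31*(63 + 7*I + 7*I) = -31*(63 + 14*I) = -1953 - 434*I ≈ -1953.0 - 434.0*I)
u*(T + (-223 + 141)*(-177 - 215)) = 5*((-1953 - 434*I) + (-223 + 141)*(-177 - 215)) = 5*((-1953 - 434*I) - 82*(-392)) = 5*((-1953 - 434*I) + 32144) = 5*(30191 - 434*I) = 150955 - 2170*I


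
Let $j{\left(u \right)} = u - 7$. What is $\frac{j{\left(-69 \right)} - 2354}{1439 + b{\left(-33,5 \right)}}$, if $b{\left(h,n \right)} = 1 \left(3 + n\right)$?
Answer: $- \frac{2430}{1447} \approx -1.6793$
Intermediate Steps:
$b{\left(h,n \right)} = 3 + n$
$j{\left(u \right)} = -7 + u$
$\frac{j{\left(-69 \right)} - 2354}{1439 + b{\left(-33,5 \right)}} = \frac{\left(-7 - 69\right) - 2354}{1439 + \left(3 + 5\right)} = \frac{-76 - 2354}{1439 + 8} = - \frac{2430}{1447}$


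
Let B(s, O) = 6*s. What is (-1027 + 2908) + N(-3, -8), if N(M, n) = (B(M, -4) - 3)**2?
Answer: 2322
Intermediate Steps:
N(M, n) = (-3 + 6*M)**2 (N(M, n) = (6*M - 3)**2 = (-3 + 6*M)**2)
(-1027 + 2908) + N(-3, -8) = (-1027 + 2908) + 9*(-1 + 2*(-3))**2 = 1881 + 9*(-1 - 6)**2 = 1881 + 9*(-7)**2 = 1881 + 9*49 = 1881 + 441 = 2322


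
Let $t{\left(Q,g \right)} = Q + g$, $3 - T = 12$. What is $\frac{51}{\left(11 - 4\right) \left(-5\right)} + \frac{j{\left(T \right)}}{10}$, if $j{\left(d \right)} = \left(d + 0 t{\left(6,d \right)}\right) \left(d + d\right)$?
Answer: $\frac{516}{35} \approx 14.743$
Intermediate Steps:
$T = -9$ ($T = 3 - 12 = -9$)
$j{\left(d \right)} = 2 d^{2}$ ($j{\left(d \right)} = \left(d + 0 \left(6 + d\right)\right) \left(d + d\right) = \left(d + 0\right) 2 d = d 2 d = 2 d^{2}$)
$\frac{51}{\left(11 - 4\right) \left(-5\right)} + \frac{j{\left(T \right)}}{10} = \frac{51}{\left(11 - 4\right) \left(-5\right)} + \frac{2 \left(-9\right)^{2}}{10} = \frac{51}{7 \left(-5\right)} + 2 \cdot 81 \cdot \frac{1}{10} = \frac{51}{-35} + 162 \cdot \frac{1}{10} = 51 \left(- \frac{1}{35}\right) + \frac{81}{5} = - \frac{51}{35} + \frac{81}{5} = \frac{516}{35}$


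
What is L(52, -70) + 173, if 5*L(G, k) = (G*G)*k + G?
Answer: -188363/5 ≈ -37673.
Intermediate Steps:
L(G, k) = G/5 + k*G**2/5 (L(G, k) = ((G*G)*k + G)/5 = (G**2*k + G)/5 = (k*G**2 + G)/5 = (G + k*G**2)/5 = G/5 + k*G**2/5)
L(52, -70) + 173 = (1/5)*52*(1 + 52*(-70)) + 173 = (1/5)*52*(1 - 3640) + 173 = (1/5)*52*(-3639) + 173 = -189228/5 + 173 = -188363/5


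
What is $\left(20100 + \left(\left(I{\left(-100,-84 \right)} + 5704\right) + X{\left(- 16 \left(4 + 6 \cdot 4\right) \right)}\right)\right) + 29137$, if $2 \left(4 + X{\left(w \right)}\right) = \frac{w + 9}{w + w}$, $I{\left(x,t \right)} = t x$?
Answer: $\frac{113500343}{1792} \approx 63337.0$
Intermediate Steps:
$X{\left(w \right)} = -4 + \frac{9 + w}{4 w}$ ($X{\left(w \right)} = -4 + \frac{\left(w + 9\right) \frac{1}{w + w}}{2} = -4 + \frac{\left(9 + w\right) \frac{1}{2 w}}{2} = -4 + \frac{\frac{1}{2} \frac{1}{w} \left(9 + w\right)}{2} = -4 + \frac{9 + w}{4 w}$)
$\left(20100 + \left(\left(I{\left(-100,-84 \right)} + 5704\right) + X{\left(- 16 \left(4 + 6 \cdot 4\right) \right)}\right)\right) + 29137 = \left(20100 + \left(\left(\left(-84\right) \left(-100\right) + 5704\right) + \frac{3 \left(3 - 5 \left(- 16 \left(4 + 6 \cdot 4\right)\right)\right)}{4 \left(- 16 \left(4 + 6 \cdot 4\right)\right)}\right)\right) + 29137 = \left(20100 + \left(\left(8400 + 5704\right) + \frac{3 \left(3 - 5 \left(- 16 \left(4 + 24\right)\right)\right)}{4 \left(- 16 \left(4 + 24\right)\right)}\right)\right) + 29137 = \left(20100 + \left(14104 + \frac{3 \left(3 - 5 \left(\left(-16\right) 28\right)\right)}{4 \left(\left(-16\right) 28\right)}\right)\right) + 29137 = \left(20100 + \left(14104 + \frac{3 \left(3 - -2240\right)}{4 \left(-448\right)}\right)\right) + 29137 = \left(20100 + \left(14104 + \frac{3}{4} \left(- \frac{1}{448}\right) \left(3 + 2240\right)\right)\right) + 29137 = \left(20100 + \left(14104 + \frac{3}{4} \left(- \frac{1}{448}\right) 2243\right)\right) + 29137 = \left(20100 + \left(14104 - \frac{6729}{1792}\right)\right) + 29137 = \left(20100 + \frac{25267639}{1792}\right) + 29137 = \frac{61286839}{1792} + 29137 = \frac{113500343}{1792}$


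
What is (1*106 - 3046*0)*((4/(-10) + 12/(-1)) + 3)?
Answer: -4982/5 ≈ -996.40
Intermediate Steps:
(1*106 - 3046*0)*((4/(-10) + 12/(-1)) + 3) = (106 + 0)*((4*(-1/10) + 12*(-1)) + 3) = 106*((-2/5 - 12) + 3) = 106*(-62/5 + 3) = 106*(-47/5) = -4982/5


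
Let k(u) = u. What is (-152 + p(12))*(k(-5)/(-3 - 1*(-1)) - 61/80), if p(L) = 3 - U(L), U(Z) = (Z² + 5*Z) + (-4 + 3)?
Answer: -3058/5 ≈ -611.60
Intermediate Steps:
U(Z) = -1 + Z² + 5*Z (U(Z) = (Z² + 5*Z) - 1 = -1 + Z² + 5*Z)
p(L) = 4 - L² - 5*L (p(L) = 3 - (-1 + L² + 5*L) = 3 + (1 - L² - 5*L) = 4 - L² - 5*L)
(-152 + p(12))*(k(-5)/(-3 - 1*(-1)) - 61/80) = (-152 + (4 - 1*12² - 5*12))*(-5/(-3 - 1*(-1)) - 61/80) = (-152 + (4 - 1*144 - 60))*(-5/(-3 + 1) - 61*1/80) = (-152 + (4 - 144 - 60))*(-5/(-2) - 61/80) = (-152 - 200)*(-5*(-½) - 61/80) = -352*(5/2 - 61/80) = -352*139/80 = -3058/5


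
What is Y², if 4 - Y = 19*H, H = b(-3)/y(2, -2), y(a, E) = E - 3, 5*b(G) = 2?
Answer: 19044/625 ≈ 30.470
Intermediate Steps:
b(G) = ⅖ (b(G) = (⅕)*2 = ⅖)
y(a, E) = -3 + E
H = -2/25 (H = 2/(5*(-3 - 2)) = (⅖)/(-5) = (⅖)*(-⅕) = -2/25 ≈ -0.080000)
Y = 138/25 (Y = 4 - 19*(-2)/25 = 4 - 1*(-38/25) = 4 + 38/25 = 138/25 ≈ 5.5200)
Y² = (138/25)² = 19044/625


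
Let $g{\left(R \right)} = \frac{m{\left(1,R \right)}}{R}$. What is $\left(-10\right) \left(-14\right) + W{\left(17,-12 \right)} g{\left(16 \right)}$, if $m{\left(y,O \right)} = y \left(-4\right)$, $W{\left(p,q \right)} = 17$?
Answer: $\frac{543}{4} \approx 135.75$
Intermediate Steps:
$m{\left(y,O \right)} = - 4 y$
$g{\left(R \right)} = - \frac{4}{R}$ ($g{\left(R \right)} = \frac{\left(-4\right) 1}{R} = - \frac{4}{R}$)
$\left(-10\right) \left(-14\right) + W{\left(17,-12 \right)} g{\left(16 \right)} = \left(-10\right) \left(-14\right) + 17 \left(- \frac{4}{16}\right) = 140 + 17 \left(\left(-4\right) \frac{1}{16}\right) = 140 + 17 \left(- \frac{1}{4}\right) = 140 - \frac{17}{4} = \frac{543}{4}$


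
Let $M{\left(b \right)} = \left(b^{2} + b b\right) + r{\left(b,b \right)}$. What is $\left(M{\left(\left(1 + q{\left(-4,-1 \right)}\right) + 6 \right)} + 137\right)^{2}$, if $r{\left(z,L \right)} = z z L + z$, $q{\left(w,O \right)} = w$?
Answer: $34225$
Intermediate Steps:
$r{\left(z,L \right)} = z + L z^{2}$ ($r{\left(z,L \right)} = z^{2} L + z = L z^{2} + z = z + L z^{2}$)
$M{\left(b \right)} = 2 b^{2} + b \left(1 + b^{2}\right)$ ($M{\left(b \right)} = \left(b^{2} + b b\right) + b \left(1 + b b\right) = \left(b^{2} + b^{2}\right) + b \left(1 + b^{2}\right) = 2 b^{2} + b \left(1 + b^{2}\right)$)
$\left(M{\left(\left(1 + q{\left(-4,-1 \right)}\right) + 6 \right)} + 137\right)^{2} = \left(\left(\left(1 - 4\right) + 6\right) \left(1 + \left(\left(1 - 4\right) + 6\right)^{2} + 2 \left(\left(1 - 4\right) + 6\right)\right) + 137\right)^{2} = \left(\left(-3 + 6\right) \left(1 + \left(-3 + 6\right)^{2} + 2 \left(-3 + 6\right)\right) + 137\right)^{2} = \left(3 \left(1 + 3^{2} + 2 \cdot 3\right) + 137\right)^{2} = \left(3 \left(1 + 9 + 6\right) + 137\right)^{2} = \left(3 \cdot 16 + 137\right)^{2} = \left(48 + 137\right)^{2} = 185^{2} = 34225$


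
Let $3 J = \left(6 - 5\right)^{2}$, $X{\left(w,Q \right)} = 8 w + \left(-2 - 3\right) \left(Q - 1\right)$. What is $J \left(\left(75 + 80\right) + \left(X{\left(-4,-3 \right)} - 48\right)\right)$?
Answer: $\frac{95}{3} \approx 31.667$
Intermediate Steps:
$X{\left(w,Q \right)} = 5 - 5 Q + 8 w$ ($X{\left(w,Q \right)} = 8 w - 5 \left(-1 + Q\right) = 8 w - \left(-5 + 5 Q\right) = 5 - 5 Q + 8 w$)
$J = \frac{1}{3}$ ($J = \frac{\left(6 - 5\right)^{2}}{3} = \frac{1^{2}}{3} = \frac{1}{3} \cdot 1 = \frac{1}{3} \approx 0.33333$)
$J \left(\left(75 + 80\right) + \left(X{\left(-4,-3 \right)} - 48\right)\right) = \frac{\left(75 + 80\right) + \left(\left(5 - -15 + 8 \left(-4\right)\right) - 48\right)}{3} = \frac{155 + \left(\left(5 + 15 - 32\right) - 48\right)}{3} = \frac{155 - 60}{3} = \frac{1}{3} \cdot 95 = \frac{95}{3}$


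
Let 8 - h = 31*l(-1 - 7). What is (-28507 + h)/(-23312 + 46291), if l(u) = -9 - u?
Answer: -2588/2089 ≈ -1.2389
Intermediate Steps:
h = 39 (h = 8 - 31*(-9 - (-1 - 7)) = 8 - 31*(-9 - 1*(-8)) = 8 - 31*(-9 + 8) = 8 - 31*(-1) = 8 - 1*(-31) = 8 + 31 = 39)
(-28507 + h)/(-23312 + 46291) = (-28507 + 39)/(-23312 + 46291) = -28468/22979 = -28468*1/22979 = -2588/2089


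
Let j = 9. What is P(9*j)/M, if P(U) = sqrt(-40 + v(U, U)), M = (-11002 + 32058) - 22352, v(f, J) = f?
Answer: -sqrt(41)/1296 ≈ -0.0049407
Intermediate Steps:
M = -1296 (M = 21056 - 22352 = -1296)
P(U) = sqrt(-40 + U)
P(9*j)/M = sqrt(-40 + 9*9)/(-1296) = sqrt(-40 + 81)*(-1/1296) = sqrt(41)*(-1/1296) = -sqrt(41)/1296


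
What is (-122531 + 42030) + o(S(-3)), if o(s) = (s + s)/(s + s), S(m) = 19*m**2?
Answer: -80500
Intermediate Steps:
o(s) = 1 (o(s) = (2*s)/((2*s)) = (2*s)*(1/(2*s)) = 1)
(-122531 + 42030) + o(S(-3)) = (-122531 + 42030) + 1 = -80501 + 1 = -80500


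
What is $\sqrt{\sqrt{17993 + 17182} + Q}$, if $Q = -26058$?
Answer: $\sqrt{-26058 + 5 \sqrt{1407}} \approx 160.84 i$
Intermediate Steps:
$\sqrt{\sqrt{17993 + 17182} + Q} = \sqrt{\sqrt{17993 + 17182} - 26058} = \sqrt{\sqrt{35175} - 26058} = \sqrt{5 \sqrt{1407} - 26058} = \sqrt{-26058 + 5 \sqrt{1407}}$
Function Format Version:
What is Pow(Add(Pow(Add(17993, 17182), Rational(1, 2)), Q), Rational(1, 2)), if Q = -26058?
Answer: Pow(Add(-26058, Mul(5, Pow(1407, Rational(1, 2)))), Rational(1, 2)) ≈ Mul(160.84, I)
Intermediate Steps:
Pow(Add(Pow(Add(17993, 17182), Rational(1, 2)), Q), Rational(1, 2)) = Pow(Add(Pow(Add(17993, 17182), Rational(1, 2)), -26058), Rational(1, 2)) = Pow(Add(Pow(35175, Rational(1, 2)), -26058), Rational(1, 2)) = Pow(Add(Mul(5, Pow(1407, Rational(1, 2))), -26058), Rational(1, 2)) = Pow(Add(-26058, Mul(5, Pow(1407, Rational(1, 2)))), Rational(1, 2))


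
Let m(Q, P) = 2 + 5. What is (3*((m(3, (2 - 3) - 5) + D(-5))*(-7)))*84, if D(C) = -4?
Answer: -5292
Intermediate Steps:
m(Q, P) = 7
(3*((m(3, (2 - 3) - 5) + D(-5))*(-7)))*84 = (3*((7 - 4)*(-7)))*84 = (3*(3*(-7)))*84 = (3*(-21))*84 = -63*84 = -5292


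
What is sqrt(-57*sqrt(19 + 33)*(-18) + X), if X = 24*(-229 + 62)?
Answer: 2*sqrt(-1002 + 513*sqrt(13)) ≈ 58.229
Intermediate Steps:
X = -4008 (X = 24*(-167) = -4008)
sqrt(-57*sqrt(19 + 33)*(-18) + X) = sqrt(-57*sqrt(19 + 33)*(-18) - 4008) = sqrt(-114*sqrt(13)*(-18) - 4008) = sqrt(2052*sqrt(13) - 4008) = sqrt(-4008 + 2052*sqrt(13))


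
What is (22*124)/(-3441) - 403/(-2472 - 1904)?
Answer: -340355/485736 ≈ -0.70070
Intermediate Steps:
(22*124)/(-3441) - 403/(-2472 - 1904) = 2728*(-1/3441) - 403/(-4376) = -88/111 - 403*(-1/4376) = -88/111 + 403/4376 = -340355/485736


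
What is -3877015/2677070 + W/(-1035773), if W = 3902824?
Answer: -2892768100655/554567365022 ≈ -5.2163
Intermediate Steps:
-3877015/2677070 + W/(-1035773) = -3877015/2677070 + 3902824/(-1035773) = -3877015*1/2677070 + 3902824*(-1/1035773) = -775403/535414 - 3902824/1035773 = -2892768100655/554567365022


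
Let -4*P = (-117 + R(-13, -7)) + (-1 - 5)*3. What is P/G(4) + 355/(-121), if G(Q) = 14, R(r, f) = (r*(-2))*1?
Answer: -6691/6776 ≈ -0.98746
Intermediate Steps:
R(r, f) = -2*r (R(r, f) = -2*r*1 = -2*r)
P = 109/4 (P = -((-117 - 2*(-13)) + (-1 - 5)*3)/4 = -((-117 + 26) - 6*3)/4 = -(-91 - 18)/4 = -¼*(-109) = 109/4 ≈ 27.250)
P/G(4) + 355/(-121) = (109/4)/14 + 355/(-121) = (109/4)*(1/14) + 355*(-1/121) = 109/56 - 355/121 = -6691/6776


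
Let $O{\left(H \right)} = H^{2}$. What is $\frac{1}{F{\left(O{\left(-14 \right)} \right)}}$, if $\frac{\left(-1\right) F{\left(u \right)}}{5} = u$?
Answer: $- \frac{1}{980} \approx -0.0010204$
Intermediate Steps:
$F{\left(u \right)} = - 5 u$
$\frac{1}{F{\left(O{\left(-14 \right)} \right)}} = \frac{1}{\left(-5\right) \left(-14\right)^{2}} = \frac{1}{\left(-5\right) 196} = \frac{1}{-980} = - \frac{1}{980}$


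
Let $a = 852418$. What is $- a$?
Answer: $-852418$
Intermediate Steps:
$- a = \left(-1\right) 852418 = -852418$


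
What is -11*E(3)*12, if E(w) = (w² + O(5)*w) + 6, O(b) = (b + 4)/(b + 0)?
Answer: -13464/5 ≈ -2692.8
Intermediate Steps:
O(b) = (4 + b)/b
E(w) = 6 + w² + 9*w/5 (E(w) = (w² + ((4 + 5)/5)*w) + 6 = (w² + ((⅕)*9)*w) + 6 = (w² + 9*w/5) + 6 = 6 + w² + 9*w/5)
-11*E(3)*12 = -11*(6 + 3² + (9/5)*3)*12 = -11*(6 + 9 + 27/5)*12 = -11*102/5*12 = -1122/5*12 = -13464/5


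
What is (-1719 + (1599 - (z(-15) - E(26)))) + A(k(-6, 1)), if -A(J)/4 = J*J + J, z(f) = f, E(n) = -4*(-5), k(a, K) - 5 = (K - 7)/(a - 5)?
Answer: -27853/121 ≈ -230.19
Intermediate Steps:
k(a, K) = 5 + (-7 + K)/(-5 + a) (k(a, K) = 5 + (K - 7)/(a - 5) = 5 + (-7 + K)/(-5 + a))
E(n) = 20
A(J) = -4*J - 4*J² (A(J) = -4*(J*J + J) = -4*(J² + J) = -4*(J + J²) = -4*J - 4*J²)
(-1719 + (1599 - (z(-15) - E(26)))) + A(k(-6, 1)) = (-1719 + (1599 - (-15 - 1*20))) - 4*(-32 + 1 + 5*(-6))/(-5 - 6)*(1 + (-32 + 1 + 5*(-6))/(-5 - 6)) = (-1719 + (1599 - (-15 - 20))) - 4*(-32 + 1 - 30)/(-11)*(1 + (-32 + 1 - 30)/(-11)) = (-1719 + (1599 - 1*(-35))) - 4*(-1/11*(-61))*(1 - 1/11*(-61)) = (-1719 + (1599 + 35)) - 4*61/11*(1 + 61/11) = (-1719 + 1634) - 4*61/11*72/11 = -85 - 17568/121 = -27853/121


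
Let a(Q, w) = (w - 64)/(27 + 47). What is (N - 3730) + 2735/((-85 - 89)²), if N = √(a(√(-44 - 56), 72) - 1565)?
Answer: -112926745/30276 + I*√2142337/37 ≈ -3729.9 + 39.559*I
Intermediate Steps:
a(Q, w) = -32/37 + w/74 (a(Q, w) = (-64 + w)/74 = (-64 + w)*(1/74) = -32/37 + w/74)
N = I*√2142337/37 (N = √((-32/37 + (1/74)*72) - 1565) = √((-32/37 + 36/37) - 1565) = √(4/37 - 1565) = √(-57901/37) = I*√2142337/37 ≈ 39.559*I)
(N - 3730) + 2735/((-85 - 89)²) = (I*√2142337/37 - 3730) + 2735/((-85 - 89)²) = (-3730 + I*√2142337/37) + 2735/((-174)²) = (-3730 + I*√2142337/37) + 2735/30276 = -112926745/30276 + I*√2142337/37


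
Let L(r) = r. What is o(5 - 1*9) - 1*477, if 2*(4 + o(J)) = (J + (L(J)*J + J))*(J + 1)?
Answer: -493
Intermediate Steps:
o(J) = -4 + (1 + J)*(J² + 2*J)/2 (o(J) = -4 + ((J + (J*J + J))*(J + 1))/2 = -4 + ((J + (J² + J))*(1 + J))/2 = -4 + ((J + (J + J²))*(1 + J))/2 = -4 + ((J² + 2*J)*(1 + J))/2 = -4 + ((1 + J)*(J² + 2*J))/2 = -4 + (1 + J)*(J² + 2*J)/2)
o(5 - 1*9) - 1*477 = (-4 + (5 - 1*9) + (5 - 1*9)³/2 + 3*(5 - 1*9)²/2) - 1*477 = (-4 + (5 - 9) + (5 - 9)³/2 + 3*(5 - 9)²/2) - 477 = (-4 - 4 + (½)*(-4)³ + (3/2)*(-4)²) - 477 = (-4 - 4 + (½)*(-64) + (3/2)*16) - 477 = (-4 - 4 - 32 + 24) - 477 = -16 - 477 = -493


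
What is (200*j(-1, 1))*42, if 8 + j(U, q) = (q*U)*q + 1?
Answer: -67200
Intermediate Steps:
j(U, q) = -7 + U*q² (j(U, q) = -8 + ((q*U)*q + 1) = -8 + ((U*q)*q + 1) = -8 + (U*q² + 1) = -8 + (1 + U*q²) = -7 + U*q²)
(200*j(-1, 1))*42 = (200*(-7 - 1*1²))*42 = (200*(-7 - 1*1))*42 = (200*(-7 - 1))*42 = (200*(-8))*42 = -1600*42 = -67200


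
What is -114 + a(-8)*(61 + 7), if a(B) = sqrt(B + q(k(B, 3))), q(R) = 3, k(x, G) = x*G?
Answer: -114 + 68*I*sqrt(5) ≈ -114.0 + 152.05*I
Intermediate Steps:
k(x, G) = G*x
a(B) = sqrt(3 + B) (a(B) = sqrt(B + 3) = sqrt(3 + B))
-114 + a(-8)*(61 + 7) = -114 + sqrt(3 - 8)*(61 + 7) = -114 + sqrt(-5)*68 = -114 + (I*sqrt(5))*68 = -114 + 68*I*sqrt(5)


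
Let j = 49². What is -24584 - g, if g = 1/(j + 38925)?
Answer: -1015958385/41326 ≈ -24584.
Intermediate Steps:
j = 2401
g = 1/41326 (g = 1/(2401 + 38925) = 1/41326 ≈ 2.4198e-5)
-24584 - g = -24584 - 1*1/41326 = -24584 - 1/41326 = -1015958385/41326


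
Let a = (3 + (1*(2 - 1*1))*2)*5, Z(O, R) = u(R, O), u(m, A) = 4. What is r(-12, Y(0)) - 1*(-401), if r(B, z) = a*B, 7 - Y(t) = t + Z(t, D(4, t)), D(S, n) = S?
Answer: 101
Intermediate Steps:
Z(O, R) = 4
a = 25 (a = (3 + (1*(2 - 1))*2)*5 = (3 + (1*1)*2)*5 = (3 + 1*2)*5 = (3 + 2)*5 = 5*5 = 25)
Y(t) = 3 - t (Y(t) = 7 - (t + 4) = 7 - (4 + t) = 7 + (-4 - t) = 3 - t)
r(B, z) = 25*B
r(-12, Y(0)) - 1*(-401) = 25*(-12) - 1*(-401) = -300 + 401 = 101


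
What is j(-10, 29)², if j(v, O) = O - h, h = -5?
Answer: 1156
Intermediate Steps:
j(v, O) = 5 + O (j(v, O) = O - 1*(-5) = O + 5 = 5 + O)
j(-10, 29)² = (5 + 29)² = 34² = 1156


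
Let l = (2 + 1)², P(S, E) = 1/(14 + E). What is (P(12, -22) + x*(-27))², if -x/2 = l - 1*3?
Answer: 6713281/64 ≈ 1.0490e+5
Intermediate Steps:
l = 9 (l = 3² = 9)
x = -12 (x = -2*(9 - 1*3) = -2*(9 - 3) = -2*6 = -12)
(P(12, -22) + x*(-27))² = (1/(14 - 22) - 12*(-27))² = (1/(-8) + 324)² = (-⅛ + 324)² = (2591/8)² = 6713281/64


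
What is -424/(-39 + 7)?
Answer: 53/4 ≈ 13.250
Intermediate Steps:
-424/(-39 + 7) = -424/(-32) = -424*(-1/32) = 53/4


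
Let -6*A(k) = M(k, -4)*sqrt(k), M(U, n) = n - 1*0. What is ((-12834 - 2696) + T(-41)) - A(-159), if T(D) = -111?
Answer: -15641 - 2*I*sqrt(159)/3 ≈ -15641.0 - 8.4063*I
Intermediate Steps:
M(U, n) = n (M(U, n) = n + 0 = n)
A(k) = 2*sqrt(k)/3 (A(k) = -(-2)*sqrt(k)/3 = 2*sqrt(k)/3)
((-12834 - 2696) + T(-41)) - A(-159) = ((-12834 - 2696) - 111) - 2*sqrt(-159)/3 = (-15530 - 111) - 2*I*sqrt(159)/3 = -15641 - 2*I*sqrt(159)/3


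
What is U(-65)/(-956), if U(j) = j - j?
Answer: 0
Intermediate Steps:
U(j) = 0
U(-65)/(-956) = 0/(-956) = 0*(-1/956) = 0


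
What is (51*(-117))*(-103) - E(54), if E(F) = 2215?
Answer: 612386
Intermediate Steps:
(51*(-117))*(-103) - E(54) = (51*(-117))*(-103) - 1*2215 = -5967*(-103) - 2215 = 614601 - 2215 = 612386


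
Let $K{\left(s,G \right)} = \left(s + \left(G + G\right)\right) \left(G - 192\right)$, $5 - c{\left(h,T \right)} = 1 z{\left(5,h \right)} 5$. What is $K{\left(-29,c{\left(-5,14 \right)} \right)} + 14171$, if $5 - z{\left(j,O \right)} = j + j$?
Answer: $9149$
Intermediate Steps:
$z{\left(j,O \right)} = 5 - 2 j$ ($z{\left(j,O \right)} = 5 - \left(j + j\right) = 5 - 2 j$)
$c{\left(h,T \right)} = 30$ ($c{\left(h,T \right)} = 5 - 1 \left(5 - 10\right) 5 = 5 - 1 \left(-5\right) 5 = 5 - \left(-5\right) 5 = 5 - -25 = 5 + 25 = 30$)
$K{\left(s,G \right)} = \left(-192 + G\right) \left(s + 2 G\right)$ ($K{\left(s,G \right)} = \left(s + 2 G\right) \left(-192 + G\right) = \left(-192 + G\right) \left(s + 2 G\right)$)
$K{\left(-29,c{\left(-5,14 \right)} \right)} + 14171 = \left(\left(-384\right) 30 - -5568 + 2 \cdot 30^{2} + 30 \left(-29\right)\right) + 14171 = \left(-11520 + 5568 + 2 \cdot 900 - 870\right) + 14171 = \left(-11520 + 5568 + 1800 - 870\right) + 14171 = -5022 + 14171 = 9149$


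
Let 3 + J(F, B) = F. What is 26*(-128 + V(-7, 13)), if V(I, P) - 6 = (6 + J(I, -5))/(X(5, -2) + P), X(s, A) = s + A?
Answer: -6357/2 ≈ -3178.5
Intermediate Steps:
X(s, A) = A + s
J(F, B) = -3 + F
V(I, P) = 6 + (3 + I)/(3 + P) (V(I, P) = 6 + (6 + (-3 + I))/((-2 + 5) + P) = 6 + (3 + I)/(3 + P))
26*(-128 + V(-7, 13)) = 26*(-128 + (21 - 7 + 6*13)/(3 + 13)) = 26*(-128 + (21 - 7 + 78)/16) = 26*(-128 + (1/16)*92) = 26*(-128 + 23/4) = 26*(-489/4) = -6357/2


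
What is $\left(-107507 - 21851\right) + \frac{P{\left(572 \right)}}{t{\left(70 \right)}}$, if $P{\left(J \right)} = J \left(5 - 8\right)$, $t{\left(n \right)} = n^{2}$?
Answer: $- \frac{158463979}{1225} \approx -1.2936 \cdot 10^{5}$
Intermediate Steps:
$P{\left(J \right)} = - 3 J$ ($P{\left(J \right)} = J \left(-3\right) = - 3 J$)
$\left(-107507 - 21851\right) + \frac{P{\left(572 \right)}}{t{\left(70 \right)}} = \left(-107507 - 21851\right) + \frac{\left(-3\right) 572}{70^{2}} = -129358 - \frac{1716}{4900} = -129358 - \frac{429}{1225} = - \frac{158463979}{1225}$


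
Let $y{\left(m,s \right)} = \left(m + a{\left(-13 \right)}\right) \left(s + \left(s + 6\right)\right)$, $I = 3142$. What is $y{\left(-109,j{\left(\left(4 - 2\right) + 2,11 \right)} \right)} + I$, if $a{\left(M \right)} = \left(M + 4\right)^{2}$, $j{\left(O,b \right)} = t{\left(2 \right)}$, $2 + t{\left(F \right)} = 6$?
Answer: $2750$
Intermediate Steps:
$t{\left(F \right)} = 4$ ($t{\left(F \right)} = -2 + 6 = 4$)
$j{\left(O,b \right)} = 4$
$a{\left(M \right)} = \left(4 + M\right)^{2}$
$y{\left(m,s \right)} = \left(6 + 2 s\right) \left(81 + m\right)$ ($y{\left(m,s \right)} = \left(m + \left(4 - 13\right)^{2}\right) \left(s + \left(s + 6\right)\right) = \left(m + \left(-9\right)^{2}\right) \left(s + \left(6 + s\right)\right) = \left(m + 81\right) \left(6 + 2 s\right) = \left(81 + m\right) \left(6 + 2 s\right) = \left(6 + 2 s\right) \left(81 + m\right)$)
$y{\left(-109,j{\left(\left(4 - 2\right) + 2,11 \right)} \right)} + I = \left(486 + 6 \left(-109\right) + 162 \cdot 4 + 2 \left(-109\right) 4\right) + 3142 = \left(486 - 654 + 648 - 872\right) + 3142 = -392 + 3142 = 2750$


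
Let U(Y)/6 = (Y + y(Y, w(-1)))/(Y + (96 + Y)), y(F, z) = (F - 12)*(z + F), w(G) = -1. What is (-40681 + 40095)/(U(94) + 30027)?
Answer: -41606/2143497 ≈ -0.019410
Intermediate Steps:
y(F, z) = (-12 + F)*(F + z)
U(Y) = 6*(12 + Y² - 12*Y)/(96 + 2*Y) (U(Y) = 6*((Y + (Y² - 12*Y - 12*(-1) + Y*(-1)))/(Y + (96 + Y))) = 6*((Y + (Y² - 12*Y + 12 - Y))/(96 + 2*Y)) = 6*((Y + (12 + Y² - 13*Y))/(96 + 2*Y)) = 6*((12 + Y² - 12*Y)/(96 + 2*Y)) = 6*(12 + Y² - 12*Y)/(96 + 2*Y))
(-40681 + 40095)/(U(94) + 30027) = (-40681 + 40095)/(3*(12 + 94² - 12*94)/(48 + 94) + 30027) = -586/(3*(12 + 8836 - 1128)/142 + 30027) = -586/(3*(1/142)*7720 + 30027) = -586/(11580/71 + 30027) = -586/2143497/71 = -586*71/2143497 = -41606/2143497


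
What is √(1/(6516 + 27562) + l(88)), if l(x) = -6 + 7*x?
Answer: √708399185318/34078 ≈ 24.698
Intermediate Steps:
√(1/(6516 + 27562) + l(88)) = √(1/(6516 + 27562) + (-6 + 7*88)) = √(1/34078 + (-6 + 616)) = √(1/34078 + 610) = √(20787581/34078) = √708399185318/34078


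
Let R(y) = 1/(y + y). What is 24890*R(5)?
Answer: 2489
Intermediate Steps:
R(y) = 1/(2*y)
24890*R(5) = 24890*((1/2)/5) = 24890*((1/2)*(1/5)) = 24890*(1/10) = 2489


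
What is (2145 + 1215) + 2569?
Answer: 5929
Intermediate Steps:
(2145 + 1215) + 2569 = 3360 + 2569 = 5929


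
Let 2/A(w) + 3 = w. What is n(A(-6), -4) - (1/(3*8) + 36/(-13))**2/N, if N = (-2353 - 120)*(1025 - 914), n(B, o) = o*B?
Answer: 641970805/722195136 ≈ 0.88892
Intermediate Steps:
A(w) = 2/(-3 + w)
n(B, o) = B*o
N = -274503 (N = -2473*111 = -274503)
n(A(-6), -4) - (1/(3*8) + 36/(-13))**2/N = (2/(-3 - 6))*(-4) - (1/(3*8) + 36/(-13))**2/(-274503) = (2/(-9))*(-4) - (1/24 + 36*(-1/13))**2*(-1)/274503 = (2*(-1/9))*(-4) - (1/24 - 36/13)**2*(-1)/274503 = -2/9*(-4) - (-851/312)**2*(-1)/274503 = 8/9 - 724201*(-1)/(97344*274503) = 8/9 - 1*(-19573/722195136) = 8/9 + 19573/722195136 = 641970805/722195136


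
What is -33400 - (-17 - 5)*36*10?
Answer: -25480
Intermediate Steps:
-33400 - (-17 - 5)*36*10 = -33400 - (-22*36)*10 = -33400 - (-792)*10 = -33400 - 1*(-7920) = -33400 + 7920 = -25480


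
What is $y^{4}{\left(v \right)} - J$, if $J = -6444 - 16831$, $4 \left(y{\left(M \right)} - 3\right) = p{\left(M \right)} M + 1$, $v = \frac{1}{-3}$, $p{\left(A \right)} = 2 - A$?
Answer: $\frac{2452467025}{104976} \approx 23362.0$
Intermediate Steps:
$v = - \frac{1}{3} \approx -0.33333$
$y{\left(M \right)} = \frac{13}{4} + \frac{M \left(2 - M\right)}{4}$ ($y{\left(M \right)} = 3 + \frac{\left(2 - M\right) M + 1}{4} = 3 + \frac{M \left(2 - M\right) + 1}{4} = 3 + \frac{1 + M \left(2 - M\right)}{4} = 3 + \left(\frac{1}{4} + \frac{M \left(2 - M\right)}{4}\right) = \frac{13}{4} + \frac{M \left(2 - M\right)}{4}$)
$J = -23275$ ($J = -6444 - 16831 = -23275$)
$y^{4}{\left(v \right)} - J = \left(\frac{13}{4} - - \frac{-2 - \frac{1}{3}}{12}\right)^{4} - -23275 = \left(\frac{13}{4} - \left(- \frac{1}{12}\right) \left(- \frac{7}{3}\right)\right)^{4} + 23275 = \left(\frac{13}{4} - \frac{7}{36}\right)^{4} + 23275 = \left(\frac{55}{18}\right)^{4} + 23275 = \frac{9150625}{104976} + 23275 = \frac{2452467025}{104976}$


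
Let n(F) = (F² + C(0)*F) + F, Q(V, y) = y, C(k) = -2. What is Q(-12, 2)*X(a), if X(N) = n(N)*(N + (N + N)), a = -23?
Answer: -76176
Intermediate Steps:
n(F) = F² - F (n(F) = (F² - 2*F) + F = F² - F)
X(N) = 3*N²*(-1 + N) (X(N) = (N*(-1 + N))*(N + (N + N)) = (N*(-1 + N))*(N + 2*N) = (N*(-1 + N))*(3*N) = 3*N²*(-1 + N))
Q(-12, 2)*X(a) = 2*(3*(-23)²*(-1 - 23)) = 2*(3*529*(-24)) = 2*(-38088) = -76176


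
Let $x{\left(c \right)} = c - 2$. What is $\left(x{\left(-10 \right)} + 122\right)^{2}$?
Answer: $12100$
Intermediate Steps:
$x{\left(c \right)} = -2 + c$ ($x{\left(c \right)} = c - 2 = -2 + c$)
$\left(x{\left(-10 \right)} + 122\right)^{2} = \left(\left(-2 - 10\right) + 122\right)^{2} = \left(-12 + 122\right)^{2} = 110^{2} = 12100$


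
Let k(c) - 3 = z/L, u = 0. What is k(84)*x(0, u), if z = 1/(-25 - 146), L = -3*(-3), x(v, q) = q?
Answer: 0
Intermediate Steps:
L = 9
z = -1/171 (z = 1/(-171) = -1/171 ≈ -0.0058480)
k(c) = 4616/1539 (k(c) = 3 - 1/171/9 = 3 - 1/171*1/9 = 3 - 1/1539 = 4616/1539)
k(84)*x(0, u) = (4616/1539)*0 = 0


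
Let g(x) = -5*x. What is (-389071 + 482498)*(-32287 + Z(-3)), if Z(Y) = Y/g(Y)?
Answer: -15082481172/5 ≈ -3.0165e+9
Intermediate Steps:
Z(Y) = -1/5 (Z(Y) = Y/((-5*Y)) = Y*(-1/(5*Y)) = -1/5)
(-389071 + 482498)*(-32287 + Z(-3)) = (-389071 + 482498)*(-32287 - 1/5) = 93427*(-161436/5) = -15082481172/5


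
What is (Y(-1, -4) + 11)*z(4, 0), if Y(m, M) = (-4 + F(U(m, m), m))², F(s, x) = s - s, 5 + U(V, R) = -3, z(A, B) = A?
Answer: 108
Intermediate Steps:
U(V, R) = -8 (U(V, R) = -5 - 3 = -8)
F(s, x) = 0
Y(m, M) = 16 (Y(m, M) = (-4 + 0)² = (-4)² = 16)
(Y(-1, -4) + 11)*z(4, 0) = (16 + 11)*4 = 27*4 = 108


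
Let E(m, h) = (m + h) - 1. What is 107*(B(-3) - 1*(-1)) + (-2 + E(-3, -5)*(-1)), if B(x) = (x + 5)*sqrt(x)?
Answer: 114 + 214*I*sqrt(3) ≈ 114.0 + 370.66*I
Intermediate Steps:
B(x) = sqrt(x)*(5 + x) (B(x) = (5 + x)*sqrt(x) = sqrt(x)*(5 + x))
E(m, h) = -1 + h + m (E(m, h) = (h + m) - 1 = -1 + h + m)
107*(B(-3) - 1*(-1)) + (-2 + E(-3, -5)*(-1)) = 107*(sqrt(-3)*(5 - 3) - 1*(-1)) + (-2 + (-1 - 5 - 3)*(-1)) = 107*((I*sqrt(3))*2 + 1) + (-2 - 9*(-1)) = 107*(2*I*sqrt(3) + 1) + (-2 + 9) = 107*(1 + 2*I*sqrt(3)) + 7 = (107 + 214*I*sqrt(3)) + 7 = 114 + 214*I*sqrt(3)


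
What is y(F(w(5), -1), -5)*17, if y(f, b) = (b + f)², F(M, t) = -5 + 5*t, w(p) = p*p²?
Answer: 3825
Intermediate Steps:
w(p) = p³
y(F(w(5), -1), -5)*17 = (-5 + (-5 + 5*(-1)))²*17 = (-5 + (-5 - 5))²*17 = (-5 - 10)²*17 = (-15)²*17 = 225*17 = 3825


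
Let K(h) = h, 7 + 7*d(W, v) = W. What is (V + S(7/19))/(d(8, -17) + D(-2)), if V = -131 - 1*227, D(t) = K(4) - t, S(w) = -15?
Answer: -2611/43 ≈ -60.721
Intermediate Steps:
d(W, v) = -1 + W/7
D(t) = 4 - t
V = -358 (V = -131 - 227 = -358)
(V + S(7/19))/(d(8, -17) + D(-2)) = (-358 - 15)/((-1 + (⅐)*8) + (4 - 1*(-2))) = -373/((-1 + 8/7) + (4 + 2)) = -373/(⅐ + 6) = -373/43/7 = -373*7/43 = -2611/43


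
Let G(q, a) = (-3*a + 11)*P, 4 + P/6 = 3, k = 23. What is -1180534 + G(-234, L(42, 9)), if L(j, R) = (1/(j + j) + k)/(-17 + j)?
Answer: -413204201/350 ≈ -1.1806e+6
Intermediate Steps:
P = -6 (P = -24 + 6*3 = -24 + 18 = -6)
L(j, R) = (23 + 1/(2*j))/(-17 + j) (L(j, R) = (1/(j + j) + 23)/(-17 + j) = (1/(2*j) + 23)/(-17 + j) = (23 + 1/(2*j))/(-17 + j))
G(q, a) = -66 + 18*a (G(q, a) = (-3*a + 11)*(-6) = (11 - 3*a)*(-6) = -66 + 18*a)
-1180534 + G(-234, L(42, 9)) = -1180534 + (-66 + 18*((½)*(1 + 46*42)/(42*(-17 + 42)))) = -1180534 + (-66 + 18*((½)*(1/42)*(1 + 1932)/25)) = -1180534 + (-66 + 18*((½)*(1/42)*(1/25)*1933)) = -1180534 + (-66 + 18*(1933/2100)) = -1180534 + (-66 + 5799/350) = -1180534 - 17301/350 = -413204201/350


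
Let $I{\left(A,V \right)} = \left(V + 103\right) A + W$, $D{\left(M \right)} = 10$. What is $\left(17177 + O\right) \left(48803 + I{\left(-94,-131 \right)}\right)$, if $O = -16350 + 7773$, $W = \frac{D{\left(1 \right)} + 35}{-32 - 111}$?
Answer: $\frac{63254376000}{143} \approx 4.4234 \cdot 10^{8}$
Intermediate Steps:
$W = - \frac{45}{143}$ ($W = \frac{10 + 35}{-32 - 111} = \frac{45}{-143} = 45 \left(- \frac{1}{143}\right) = - \frac{45}{143} \approx -0.31469$)
$O = -8577$
$I{\left(A,V \right)} = - \frac{45}{143} + A \left(103 + V\right)$ ($I{\left(A,V \right)} = \left(V + 103\right) A - \frac{45}{143} = \left(103 + V\right) A - \frac{45}{143} = A \left(103 + V\right) - \frac{45}{143} = - \frac{45}{143} + A \left(103 + V\right)$)
$\left(17177 + O\right) \left(48803 + I{\left(-94,-131 \right)}\right) = \left(17177 - 8577\right) \left(48803 - - \frac{376331}{143}\right) = 8600 \left(48803 - - \frac{376331}{143}\right) = 8600 \left(48803 + \frac{376331}{143}\right) = 8600 \cdot \frac{7355160}{143} = \frac{63254376000}{143}$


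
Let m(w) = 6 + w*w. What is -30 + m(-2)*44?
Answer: 410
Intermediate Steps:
m(w) = 6 + w**2
-30 + m(-2)*44 = -30 + (6 + (-2)**2)*44 = -30 + (6 + 4)*44 = -30 + 10*44 = -30 + 440 = 410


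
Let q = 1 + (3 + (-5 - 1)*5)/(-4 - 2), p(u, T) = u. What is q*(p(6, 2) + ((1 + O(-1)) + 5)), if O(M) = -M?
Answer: 143/2 ≈ 71.500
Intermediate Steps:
q = 11/2 (q = 1 + (3 - 6*5)/(-6) = 1 + (3 - 30)*(-⅙) = 1 - 27*(-⅙) = 1 + 9/2 = 11/2 ≈ 5.5000)
q*(p(6, 2) + ((1 + O(-1)) + 5)) = 11*(6 + ((1 - 1*(-1)) + 5))/2 = 11*(6 + ((1 + 1) + 5))/2 = 11*(6 + (2 + 5))/2 = 11*(6 + 7)/2 = (11/2)*13 = 143/2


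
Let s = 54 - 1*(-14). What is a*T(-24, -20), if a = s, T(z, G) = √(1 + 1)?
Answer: 68*√2 ≈ 96.167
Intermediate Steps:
T(z, G) = √2
s = 68 (s = 54 + 14 = 68)
a = 68
a*T(-24, -20) = 68*√2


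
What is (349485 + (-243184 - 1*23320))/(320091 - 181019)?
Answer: 82981/139072 ≈ 0.59668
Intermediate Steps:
(349485 + (-243184 - 1*23320))/(320091 - 181019) = (349485 + (-243184 - 23320))/139072 = (349485 - 266504)*(1/139072) = 82981*(1/139072) = 82981/139072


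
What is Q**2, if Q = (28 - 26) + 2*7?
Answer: 256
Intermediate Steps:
Q = 16 (Q = 2 + 14 = 16)
Q**2 = 16**2 = 256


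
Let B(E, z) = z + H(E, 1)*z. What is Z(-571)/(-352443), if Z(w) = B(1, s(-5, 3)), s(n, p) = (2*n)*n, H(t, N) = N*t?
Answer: -100/352443 ≈ -0.00028373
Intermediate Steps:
s(n, p) = 2*n**2
B(E, z) = z + E*z (B(E, z) = z + (1*E)*z = z + E*z)
Z(w) = 100 (Z(w) = (2*(-5)**2)*(1 + 1) = (2*25)*2 = 50*2 = 100)
Z(-571)/(-352443) = 100/(-352443) = 100*(-1/352443) = -100/352443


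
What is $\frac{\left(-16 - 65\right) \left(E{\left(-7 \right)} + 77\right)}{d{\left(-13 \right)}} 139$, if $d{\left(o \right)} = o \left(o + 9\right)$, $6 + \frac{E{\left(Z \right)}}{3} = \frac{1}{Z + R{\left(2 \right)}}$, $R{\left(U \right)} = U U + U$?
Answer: $- \frac{157626}{13} \approx -12125.0$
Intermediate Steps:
$R{\left(U \right)} = U + U^{2}$ ($R{\left(U \right)} = U^{2} + U = U + U^{2}$)
$E{\left(Z \right)} = -18 + \frac{3}{6 + Z}$ ($E{\left(Z \right)} = -18 + \frac{3}{Z + 2 \left(1 + 2\right)} = -18 + \frac{3}{Z + 2 \cdot 3} = -18 + \frac{3}{Z + 6} = -18 + \frac{3}{6 + Z}$)
$d{\left(o \right)} = o \left(9 + o\right)$
$\frac{\left(-16 - 65\right) \left(E{\left(-7 \right)} + 77\right)}{d{\left(-13 \right)}} 139 = \frac{\left(-16 - 65\right) \left(\frac{3 \left(-35 - -42\right)}{6 - 7} + 77\right)}{\left(-13\right) \left(9 - 13\right)} 139 = \frac{\left(-81\right) \left(\frac{3 \left(-35 + 42\right)}{-1} + 77\right)}{\left(-13\right) \left(-4\right)} 139 = \frac{\left(-81\right) \left(3 \left(-1\right) 7 + 77\right)}{52} \cdot 139 = - 81 \left(-21 + 77\right) \frac{1}{52} \cdot 139 = \left(-81\right) 56 \cdot \frac{1}{52} \cdot 139 = \left(-4536\right) \frac{1}{52} \cdot 139 = \left(- \frac{1134}{13}\right) 139 = - \frac{157626}{13}$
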